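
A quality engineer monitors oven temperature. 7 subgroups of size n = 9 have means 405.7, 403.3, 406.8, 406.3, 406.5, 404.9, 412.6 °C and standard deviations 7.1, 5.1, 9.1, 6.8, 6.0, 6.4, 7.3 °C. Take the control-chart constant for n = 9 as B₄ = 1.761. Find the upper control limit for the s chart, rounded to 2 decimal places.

s̄ = (7.1 + 5.1 + 9.1 + 6.8 + 6.0 + 6.4 + 7.3) / 7 = 6.8286
UCL_s = B₄·s̄ = 1.761 × 6.8286 = 12.0251

12.03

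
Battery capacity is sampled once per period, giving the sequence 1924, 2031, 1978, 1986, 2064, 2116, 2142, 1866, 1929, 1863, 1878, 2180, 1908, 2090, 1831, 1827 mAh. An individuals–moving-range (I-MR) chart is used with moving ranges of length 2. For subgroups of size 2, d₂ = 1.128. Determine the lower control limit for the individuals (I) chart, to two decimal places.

1663.22

X̄ = (1924 + 2031 + 1978 + 1986 + 2064 + 2116 + 2142 + 1866 + 1929 + 1863 + 1878 + 2180 + 1908 + 2090 + 1831 + 1827) / 16 = 1975.8125
Moving ranges: 107, 53, 8, 78, 52, 26, 276, 63, 66, 15, 302, 272, 182, 259, 4; M̄R̄ = 1763.0000 / 15 = 117.5333
LCL = X̄ − 3·M̄R̄/d₂ = 1975.8125 − 3 × 117.5333 / 1.128 = 1663.2238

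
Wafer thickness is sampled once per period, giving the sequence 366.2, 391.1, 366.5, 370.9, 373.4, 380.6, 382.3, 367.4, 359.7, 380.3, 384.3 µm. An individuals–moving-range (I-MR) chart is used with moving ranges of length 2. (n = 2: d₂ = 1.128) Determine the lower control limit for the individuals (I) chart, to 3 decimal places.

X̄ = (366.2 + 391.1 + 366.5 + 370.9 + 373.4 + 380.6 + 382.3 + 367.4 + 359.7 + 380.3 + 384.3) / 11 = 374.7909
Moving ranges: 24.9, 24.6, 4.4, 2.5, 7.2, 1.7, 14.9, 7.7, 20.6, 4.0; M̄R̄ = 112.5000 / 10 = 11.2500
LCL = X̄ − 3·M̄R̄/d₂ = 374.7909 − 3 × 11.2500 / 1.128 = 344.8707

344.871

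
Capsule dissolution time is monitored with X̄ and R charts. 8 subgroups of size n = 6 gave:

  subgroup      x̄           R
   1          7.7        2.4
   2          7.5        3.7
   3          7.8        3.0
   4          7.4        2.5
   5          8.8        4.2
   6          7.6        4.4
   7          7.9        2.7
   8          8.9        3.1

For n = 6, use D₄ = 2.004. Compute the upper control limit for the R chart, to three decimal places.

6.513

R̄ = (2.4 + 3.7 + 3.0 + 2.5 + 4.2 + 4.4 + 2.7 + 3.1) / 8 = 26.0000 / 8 = 3.2500
UCL_R = D₄·R̄ = 2.004 × 3.2500 = 6.5130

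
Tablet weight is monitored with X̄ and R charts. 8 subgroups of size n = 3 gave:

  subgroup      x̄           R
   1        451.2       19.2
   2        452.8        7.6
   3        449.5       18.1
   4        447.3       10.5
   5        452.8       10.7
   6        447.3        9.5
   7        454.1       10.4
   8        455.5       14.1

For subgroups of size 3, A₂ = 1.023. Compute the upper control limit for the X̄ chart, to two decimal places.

464.11

X̄̄ = (451.2 + 452.8 + 449.5 + 447.3 + 452.8 + 447.3 + 454.1 + 455.5) / 8 = 3610.5000 / 8 = 451.3125
R̄ = (19.2 + 7.6 + 18.1 + 10.5 + 10.7 + 9.5 + 10.4 + 14.1) / 8 = 100.1000 / 8 = 12.5125
UCL = X̄̄ + A₂·R̄ = 451.3125 + 1.023 × 12.5125 = 464.1128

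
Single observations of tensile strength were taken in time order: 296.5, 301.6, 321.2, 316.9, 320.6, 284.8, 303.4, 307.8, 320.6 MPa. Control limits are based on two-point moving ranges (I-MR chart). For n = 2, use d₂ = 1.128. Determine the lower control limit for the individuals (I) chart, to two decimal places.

273.48

X̄ = (296.5 + 301.6 + 321.2 + 316.9 + 320.6 + 284.8 + 303.4 + 307.8 + 320.6) / 9 = 308.1556
Moving ranges: 5.1, 19.6, 4.3, 3.7, 35.8, 18.6, 4.4, 12.8; M̄R̄ = 104.3000 / 8 = 13.0375
LCL = X̄ − 3·M̄R̄/d₂ = 308.1556 − 3 × 13.0375 / 1.128 = 273.4814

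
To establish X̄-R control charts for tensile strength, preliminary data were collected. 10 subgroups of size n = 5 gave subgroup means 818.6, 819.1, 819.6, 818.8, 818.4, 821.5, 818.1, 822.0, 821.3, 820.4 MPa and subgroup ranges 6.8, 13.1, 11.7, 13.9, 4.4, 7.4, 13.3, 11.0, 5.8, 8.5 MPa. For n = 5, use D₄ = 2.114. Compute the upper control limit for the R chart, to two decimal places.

R̄ = (6.8 + 13.1 + 11.7 + 13.9 + 4.4 + 7.4 + 13.3 + 11.0 + 5.8 + 8.5) / 10 = 95.9000 / 10 = 9.5900
UCL_R = D₄·R̄ = 2.114 × 9.5900 = 20.2733

20.27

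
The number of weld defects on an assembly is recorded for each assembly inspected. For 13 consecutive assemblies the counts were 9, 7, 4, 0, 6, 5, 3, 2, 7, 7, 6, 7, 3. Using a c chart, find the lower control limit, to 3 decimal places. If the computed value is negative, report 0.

0.000

c̄ = (9 + 7 + 4 + 0 + 6 + 5 + 3 + 2 + 7 + 7 + 6 + 7 + 3) / 13 = 66 / 13 = 5.0769
LCL = c̄ − 3√c̄ = 5.0769 − 3 × 2.2532 = -1.6827 → 0 (cannot be negative)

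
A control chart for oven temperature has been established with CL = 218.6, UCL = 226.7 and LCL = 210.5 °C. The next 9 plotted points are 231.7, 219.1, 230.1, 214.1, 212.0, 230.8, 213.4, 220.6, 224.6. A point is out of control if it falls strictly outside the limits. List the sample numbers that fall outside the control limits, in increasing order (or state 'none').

1, 3, 6

Compare each point to [210.5, 226.7]: sample 1 = 231.7 > UCL; sample 3 = 230.1 > UCL; sample 6 = 230.8 > UCL.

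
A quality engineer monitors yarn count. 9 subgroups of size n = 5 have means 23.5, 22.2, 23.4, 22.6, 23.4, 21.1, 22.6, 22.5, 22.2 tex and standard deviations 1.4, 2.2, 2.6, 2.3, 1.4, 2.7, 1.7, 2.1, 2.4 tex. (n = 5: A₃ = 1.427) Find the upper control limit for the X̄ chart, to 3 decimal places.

X̄̄ = (23.5 + 22.2 + 23.4 + 22.6 + 23.4 + 21.1 + 22.6 + 22.5 + 22.2) / 9 = 22.6111
s̄ = (1.4 + 2.2 + 2.6 + 2.3 + 1.4 + 2.7 + 1.7 + 2.1 + 2.4) / 9 = 2.0889
UCL = X̄̄ + A₃·s̄ = 22.6111 + 1.427 × 2.0889 = 25.5920

25.592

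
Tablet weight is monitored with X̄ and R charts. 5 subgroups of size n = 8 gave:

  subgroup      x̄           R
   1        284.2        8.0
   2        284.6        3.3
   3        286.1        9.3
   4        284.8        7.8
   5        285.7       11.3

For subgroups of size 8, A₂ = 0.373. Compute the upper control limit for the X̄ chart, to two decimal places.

288.04

X̄̄ = (284.2 + 284.6 + 286.1 + 284.8 + 285.7) / 5 = 1425.4000 / 5 = 285.0800
R̄ = (8.0 + 3.3 + 9.3 + 7.8 + 11.3) / 5 = 39.7000 / 5 = 7.9400
UCL = X̄̄ + A₂·R̄ = 285.0800 + 0.373 × 7.9400 = 288.0416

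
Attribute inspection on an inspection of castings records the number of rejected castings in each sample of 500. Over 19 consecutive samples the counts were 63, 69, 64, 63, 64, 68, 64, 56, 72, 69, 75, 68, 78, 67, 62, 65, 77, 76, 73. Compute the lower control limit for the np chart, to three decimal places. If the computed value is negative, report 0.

p̄ = Σdᵢ / (k·n) = 1293 / (19 × 500) = 0.13611
LCL = np̄ − 3·√(np̄(1−p̄)) = 68.0526 − 3 × 7.6675 = 45.0502

45.050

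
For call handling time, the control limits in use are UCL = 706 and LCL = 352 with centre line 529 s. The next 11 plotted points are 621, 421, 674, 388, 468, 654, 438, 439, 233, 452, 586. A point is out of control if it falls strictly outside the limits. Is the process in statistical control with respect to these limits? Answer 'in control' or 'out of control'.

Compare each point to [352, 706]: sample 9 = 233 < LCL.

out of control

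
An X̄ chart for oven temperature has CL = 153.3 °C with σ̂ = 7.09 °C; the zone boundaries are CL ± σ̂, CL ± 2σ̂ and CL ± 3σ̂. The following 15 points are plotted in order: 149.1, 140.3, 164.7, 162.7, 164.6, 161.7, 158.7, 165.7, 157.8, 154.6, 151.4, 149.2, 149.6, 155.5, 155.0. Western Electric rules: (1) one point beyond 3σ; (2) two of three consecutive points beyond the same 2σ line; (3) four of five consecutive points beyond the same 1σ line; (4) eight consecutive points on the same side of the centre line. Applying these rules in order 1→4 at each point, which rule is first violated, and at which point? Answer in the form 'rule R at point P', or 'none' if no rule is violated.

Zone of each point (C = within 1σ̂, B = 1σ̂–2σ̂, A = 2σ̂–3σ̂, * = beyond 3σ̂; sign = side of CL): 1:-C, 2:-B, 3:+B, 4:+B, 5:+B, 6:+B, 7:+C, 8:+B, 9:+C, 10:+C, 11:-C, 12:-C, 13:-C, 14:+C, 15:+C
Rule 3 (four of five consecutive points beyond the same 1σ limit) is satisfied at point 6.

rule 3 at point 6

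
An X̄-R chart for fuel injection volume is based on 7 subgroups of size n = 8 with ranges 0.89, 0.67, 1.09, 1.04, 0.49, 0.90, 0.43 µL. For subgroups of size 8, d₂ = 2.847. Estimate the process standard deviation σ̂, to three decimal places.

0.276

R̄ = (0.89 + 0.67 + 1.09 + 1.04 + 0.49 + 0.90 + 0.43) / 7 = 0.7871
σ̂ = R̄ / d₂ = 0.7871 / 2.847 = 0.2765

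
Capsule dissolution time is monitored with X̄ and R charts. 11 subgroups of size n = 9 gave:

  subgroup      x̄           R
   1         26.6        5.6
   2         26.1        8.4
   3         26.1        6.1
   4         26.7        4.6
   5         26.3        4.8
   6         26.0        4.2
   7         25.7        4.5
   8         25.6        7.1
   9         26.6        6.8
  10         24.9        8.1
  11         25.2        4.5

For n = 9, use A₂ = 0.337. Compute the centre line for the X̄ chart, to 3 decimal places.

25.982

X̄̄ = (26.6 + 26.1 + 26.1 + 26.7 + 26.3 + 26.0 + 25.7 + 25.6 + 26.6 + 24.9 + 25.2) / 11 = 285.8000 / 11 = 25.9818
CL = X̄̄ = 25.9818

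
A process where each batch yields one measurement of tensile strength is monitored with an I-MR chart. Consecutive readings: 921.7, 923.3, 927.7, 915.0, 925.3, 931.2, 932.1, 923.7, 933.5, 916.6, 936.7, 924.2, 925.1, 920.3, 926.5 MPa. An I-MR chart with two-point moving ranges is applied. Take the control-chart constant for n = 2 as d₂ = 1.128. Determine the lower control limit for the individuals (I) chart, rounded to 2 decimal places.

X̄ = (921.7 + 923.3 + 927.7 + 915.0 + 925.3 + 931.2 + 932.1 + 923.7 + 933.5 + 916.6 + 936.7 + 924.2 + 925.1 + 920.3 + 926.5) / 15 = 925.5267
Moving ranges: 1.6, 4.4, 12.7, 10.3, 5.9, 0.9, 8.4, 9.8, 16.9, 20.1, 12.5, 0.9, 4.8, 6.2; M̄R̄ = 115.4000 / 14 = 8.2429
LCL = X̄ − 3·M̄R̄/d₂ = 925.5267 − 3 × 8.2429 / 1.128 = 903.6042

903.60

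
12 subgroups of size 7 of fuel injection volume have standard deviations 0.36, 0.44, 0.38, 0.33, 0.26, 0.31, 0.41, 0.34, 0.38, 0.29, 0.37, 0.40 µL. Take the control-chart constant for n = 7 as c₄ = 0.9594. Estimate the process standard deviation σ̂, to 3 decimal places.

0.371

s̄ = (0.36 + 0.44 + 0.38 + 0.33 + 0.26 + 0.31 + 0.41 + 0.34 + 0.38 + 0.29 + 0.37 + 0.40) / 12 = 0.3558
σ̂ = s̄ / c₄ = 0.3558 / 0.9594 = 0.3709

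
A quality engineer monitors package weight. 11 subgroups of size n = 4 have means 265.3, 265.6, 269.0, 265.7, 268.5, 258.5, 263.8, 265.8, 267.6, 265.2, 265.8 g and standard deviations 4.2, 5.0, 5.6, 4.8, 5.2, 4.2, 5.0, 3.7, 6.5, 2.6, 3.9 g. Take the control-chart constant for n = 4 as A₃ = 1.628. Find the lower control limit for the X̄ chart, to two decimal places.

258.02

X̄̄ = (265.3 + 265.6 + 269.0 + 265.7 + 268.5 + 258.5 + 263.8 + 265.8 + 267.6 + 265.2 + 265.8) / 11 = 265.5273
s̄ = (4.2 + 5.0 + 5.6 + 4.8 + 5.2 + 4.2 + 5.0 + 3.7 + 6.5 + 2.6 + 3.9) / 11 = 4.6091
LCL = X̄̄ − A₃·s̄ = 265.5273 − 1.628 × 4.6091 = 258.0237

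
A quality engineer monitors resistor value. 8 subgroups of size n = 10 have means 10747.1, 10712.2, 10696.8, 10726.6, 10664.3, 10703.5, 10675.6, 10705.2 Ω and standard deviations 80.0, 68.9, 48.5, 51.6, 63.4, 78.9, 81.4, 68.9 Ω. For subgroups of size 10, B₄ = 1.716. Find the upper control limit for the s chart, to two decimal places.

s̄ = (80.0 + 68.9 + 48.5 + 51.6 + 63.4 + 78.9 + 81.4 + 68.9) / 8 = 67.7000
UCL_s = B₄·s̄ = 1.716 × 67.7000 = 116.1732

116.17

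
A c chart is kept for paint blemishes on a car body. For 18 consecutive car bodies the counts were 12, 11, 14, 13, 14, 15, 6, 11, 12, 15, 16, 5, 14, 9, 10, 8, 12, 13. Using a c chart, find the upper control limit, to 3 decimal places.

c̄ = (12 + 11 + 14 + 13 + 14 + 15 + 6 + 11 + 12 + 15 + 16 + 5 + 14 + 9 + 10 + 8 + 12 + 13) / 18 = 210 / 18 = 11.6667
UCL = c̄ + 3√c̄ = 11.6667 + 3 × √11.6667 = 11.6667 + 3 × 3.4157 = 21.9136

21.914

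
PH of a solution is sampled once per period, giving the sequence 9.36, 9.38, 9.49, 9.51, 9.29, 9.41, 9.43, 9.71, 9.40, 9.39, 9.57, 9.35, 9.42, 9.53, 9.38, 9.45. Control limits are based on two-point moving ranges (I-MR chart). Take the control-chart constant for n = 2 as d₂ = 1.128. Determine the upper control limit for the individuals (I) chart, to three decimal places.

9.781

X̄ = (9.36 + 9.38 + 9.49 + 9.51 + 9.29 + 9.41 + 9.43 + 9.71 + 9.40 + 9.39 + 9.57 + 9.35 + 9.42 + 9.53 + 9.38 + 9.45) / 16 = 9.4419
Moving ranges: 0.02, 0.11, 0.02, 0.22, 0.12, 0.02, 0.28, 0.31, 0.01, 0.18, 0.22, 0.07, 0.11, 0.15, 0.07; M̄R̄ = 1.9100 / 15 = 0.1273
UCL = X̄ + 3·M̄R̄/d₂ = 9.4419 + 3 × 0.1273 / 1.128 = 9.7805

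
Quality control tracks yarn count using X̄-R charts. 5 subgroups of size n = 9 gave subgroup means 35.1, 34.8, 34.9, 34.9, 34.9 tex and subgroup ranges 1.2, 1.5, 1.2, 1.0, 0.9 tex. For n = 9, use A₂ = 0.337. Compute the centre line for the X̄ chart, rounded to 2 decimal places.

X̄̄ = (35.1 + 34.8 + 34.9 + 34.9 + 34.9) / 5 = 174.6000 / 5 = 34.9200
CL = X̄̄ = 34.9200

34.92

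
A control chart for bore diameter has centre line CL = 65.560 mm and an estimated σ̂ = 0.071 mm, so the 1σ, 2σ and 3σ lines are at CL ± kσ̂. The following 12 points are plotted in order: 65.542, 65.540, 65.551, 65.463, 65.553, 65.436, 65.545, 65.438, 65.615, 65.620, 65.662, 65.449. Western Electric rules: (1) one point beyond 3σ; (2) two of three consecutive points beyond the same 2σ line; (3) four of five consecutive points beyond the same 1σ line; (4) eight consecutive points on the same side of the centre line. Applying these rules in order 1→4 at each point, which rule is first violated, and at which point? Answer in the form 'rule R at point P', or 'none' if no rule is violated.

Zone of each point (C = within 1σ̂, B = 1σ̂–2σ̂, A = 2σ̂–3σ̂, * = beyond 3σ̂; sign = side of CL): 1:-C, 2:-C, 3:-C, 4:-B, 5:-C, 6:-B, 7:-C, 8:-B, 9:+C, 10:+C, 11:+B, 12:-B
Rule 4 (eight consecutive points on the same side of the centre line) is satisfied at point 8.

rule 4 at point 8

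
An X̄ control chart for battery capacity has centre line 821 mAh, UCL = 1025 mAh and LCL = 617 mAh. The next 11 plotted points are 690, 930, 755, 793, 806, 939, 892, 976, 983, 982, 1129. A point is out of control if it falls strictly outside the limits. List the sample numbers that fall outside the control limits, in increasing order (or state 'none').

11

Compare each point to [617, 1025]: sample 11 = 1129 > UCL.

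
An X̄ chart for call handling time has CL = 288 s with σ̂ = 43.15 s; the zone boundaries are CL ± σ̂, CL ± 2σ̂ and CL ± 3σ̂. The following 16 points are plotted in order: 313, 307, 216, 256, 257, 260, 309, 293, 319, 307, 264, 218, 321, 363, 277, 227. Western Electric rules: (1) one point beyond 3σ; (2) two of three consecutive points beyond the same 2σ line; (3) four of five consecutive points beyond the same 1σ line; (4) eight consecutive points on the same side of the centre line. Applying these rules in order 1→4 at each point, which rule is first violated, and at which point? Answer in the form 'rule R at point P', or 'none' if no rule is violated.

Zone of each point (C = within 1σ̂, B = 1σ̂–2σ̂, A = 2σ̂–3σ̂, * = beyond 3σ̂; sign = side of CL): 1:+C, 2:+C, 3:-B, 4:-C, 5:-C, 6:-C, 7:+C, 8:+C, 9:+C, 10:+C, 11:-C, 12:-B, 13:+C, 14:+B, 15:-C, 16:-B
No rule fires across all 16 points.

none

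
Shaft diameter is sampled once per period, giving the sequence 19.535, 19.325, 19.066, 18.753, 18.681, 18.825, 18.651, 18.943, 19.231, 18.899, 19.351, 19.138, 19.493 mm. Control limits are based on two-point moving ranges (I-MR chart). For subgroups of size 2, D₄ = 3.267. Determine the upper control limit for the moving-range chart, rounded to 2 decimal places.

0.85

Moving ranges: 0.210, 0.259, 0.313, 0.072, 0.144, 0.174, 0.292, 0.288, 0.332, 0.452, 0.213, 0.355; M̄R̄ = 3.1040 / 12 = 0.2587
UCL_MR = D₄·M̄R̄ = 3.267 × 0.2587 = 0.8451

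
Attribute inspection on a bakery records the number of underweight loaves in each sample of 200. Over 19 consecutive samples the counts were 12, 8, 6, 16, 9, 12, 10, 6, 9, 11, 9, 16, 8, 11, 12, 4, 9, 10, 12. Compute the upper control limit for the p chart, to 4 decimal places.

p̄ = Σdᵢ / (k·n) = 190 / (19 × 200) = 0.05000
UCL = p̄ + 3·√(p̄(1−p̄)/n) = 0.05000 + 3 × √(0.05000×0.95000/200) = 0.05000 + 3 × 0.01541 = 0.09623

0.0962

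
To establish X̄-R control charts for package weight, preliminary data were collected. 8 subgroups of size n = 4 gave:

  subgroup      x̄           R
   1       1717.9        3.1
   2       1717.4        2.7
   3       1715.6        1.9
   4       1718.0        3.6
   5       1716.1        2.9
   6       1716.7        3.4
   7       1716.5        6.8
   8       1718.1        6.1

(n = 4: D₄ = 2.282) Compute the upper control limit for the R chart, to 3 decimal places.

R̄ = (3.1 + 2.7 + 1.9 + 3.6 + 2.9 + 3.4 + 6.8 + 6.1) / 8 = 30.5000 / 8 = 3.8125
UCL_R = D₄·R̄ = 2.282 × 3.8125 = 8.7001

8.700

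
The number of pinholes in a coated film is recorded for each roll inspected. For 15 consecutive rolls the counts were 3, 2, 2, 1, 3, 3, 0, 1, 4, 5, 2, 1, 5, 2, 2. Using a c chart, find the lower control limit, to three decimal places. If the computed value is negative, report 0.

c̄ = (3 + 2 + 2 + 1 + 3 + 3 + 0 + 1 + 4 + 5 + 2 + 1 + 5 + 2 + 2) / 15 = 36 / 15 = 2.4000
LCL = c̄ − 3√c̄ = 2.4000 − 3 × 1.5492 = -2.2476 → 0 (cannot be negative)

0.000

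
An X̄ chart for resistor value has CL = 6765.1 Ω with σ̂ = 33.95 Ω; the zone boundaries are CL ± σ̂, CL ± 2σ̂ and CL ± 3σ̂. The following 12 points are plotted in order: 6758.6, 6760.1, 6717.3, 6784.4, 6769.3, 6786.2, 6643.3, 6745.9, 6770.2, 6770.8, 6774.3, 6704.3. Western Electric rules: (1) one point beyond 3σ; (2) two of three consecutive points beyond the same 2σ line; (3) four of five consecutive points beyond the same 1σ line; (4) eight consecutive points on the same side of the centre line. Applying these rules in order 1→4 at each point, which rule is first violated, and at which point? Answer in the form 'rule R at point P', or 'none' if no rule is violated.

Zone of each point (C = within 1σ̂, B = 1σ̂–2σ̂, A = 2σ̂–3σ̂, * = beyond 3σ̂; sign = side of CL): 1:-C, 2:-C, 3:-B, 4:+C, 5:+C, 6:+C, 7:-*, 8:-C, 9:+C, 10:+C, 11:+C, 12:-B
Rule 1 (one point beyond the 3σ limits) is satisfied at point 7.

rule 1 at point 7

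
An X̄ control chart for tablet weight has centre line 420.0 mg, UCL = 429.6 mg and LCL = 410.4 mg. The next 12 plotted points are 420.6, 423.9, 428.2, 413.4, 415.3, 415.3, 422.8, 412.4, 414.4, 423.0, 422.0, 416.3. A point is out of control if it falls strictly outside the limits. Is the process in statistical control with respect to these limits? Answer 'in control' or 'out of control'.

All 12 points lie within [410.4, 429.6].

in control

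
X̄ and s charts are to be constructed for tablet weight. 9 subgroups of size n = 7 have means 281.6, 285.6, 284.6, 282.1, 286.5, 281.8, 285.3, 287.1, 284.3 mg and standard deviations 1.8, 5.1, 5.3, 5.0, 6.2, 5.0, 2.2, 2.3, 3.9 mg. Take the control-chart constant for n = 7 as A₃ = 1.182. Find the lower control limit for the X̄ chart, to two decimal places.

X̄̄ = (281.6 + 285.6 + 284.6 + 282.1 + 286.5 + 281.8 + 285.3 + 287.1 + 284.3) / 9 = 284.3222
s̄ = (1.8 + 5.1 + 5.3 + 5.0 + 6.2 + 5.0 + 2.2 + 2.3 + 3.9) / 9 = 4.0889
LCL = X̄̄ − A₃·s̄ = 284.3222 − 1.182 × 4.0889 = 279.4892

279.49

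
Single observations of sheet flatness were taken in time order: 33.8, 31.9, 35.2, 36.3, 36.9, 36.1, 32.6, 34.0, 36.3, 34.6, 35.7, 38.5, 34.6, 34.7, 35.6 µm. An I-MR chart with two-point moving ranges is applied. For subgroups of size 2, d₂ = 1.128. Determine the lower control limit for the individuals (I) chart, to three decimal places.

X̄ = (33.8 + 31.9 + 35.2 + 36.3 + 36.9 + 36.1 + 32.6 + 34.0 + 36.3 + 34.6 + 35.7 + 38.5 + 34.6 + 34.7 + 35.6) / 15 = 35.1200
Moving ranges: 1.9, 3.3, 1.1, 0.6, 0.8, 3.5, 1.4, 2.3, 1.7, 1.1, 2.8, 3.9, 0.1, 0.9; M̄R̄ = 25.4000 / 14 = 1.8143
LCL = X̄ − 3·M̄R̄/d₂ = 35.1200 − 3 × 1.8143 / 1.128 = 30.2948

30.295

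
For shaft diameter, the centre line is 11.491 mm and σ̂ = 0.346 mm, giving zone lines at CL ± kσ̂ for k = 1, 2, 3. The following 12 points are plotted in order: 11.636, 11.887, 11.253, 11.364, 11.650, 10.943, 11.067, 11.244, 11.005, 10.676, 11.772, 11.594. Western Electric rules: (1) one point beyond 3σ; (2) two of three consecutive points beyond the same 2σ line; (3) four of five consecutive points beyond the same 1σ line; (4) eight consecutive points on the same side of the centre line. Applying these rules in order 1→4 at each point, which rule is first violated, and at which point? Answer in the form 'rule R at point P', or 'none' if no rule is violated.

rule 3 at point 10

Zone of each point (C = within 1σ̂, B = 1σ̂–2σ̂, A = 2σ̂–3σ̂, * = beyond 3σ̂; sign = side of CL): 1:+C, 2:+B, 3:-C, 4:-C, 5:+C, 6:-B, 7:-B, 8:-C, 9:-B, 10:-A, 11:+C, 12:+C
Rule 3 (four of five consecutive points beyond the same 1σ limit) is satisfied at point 10.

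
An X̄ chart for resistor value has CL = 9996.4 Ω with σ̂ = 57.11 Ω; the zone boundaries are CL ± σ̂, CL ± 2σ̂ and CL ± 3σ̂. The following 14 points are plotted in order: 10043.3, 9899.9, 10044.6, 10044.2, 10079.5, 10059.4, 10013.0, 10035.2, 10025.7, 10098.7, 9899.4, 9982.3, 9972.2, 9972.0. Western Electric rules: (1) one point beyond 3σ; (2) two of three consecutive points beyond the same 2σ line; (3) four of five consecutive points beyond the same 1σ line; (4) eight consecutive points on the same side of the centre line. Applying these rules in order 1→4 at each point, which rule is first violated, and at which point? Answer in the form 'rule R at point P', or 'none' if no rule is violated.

Zone of each point (C = within 1σ̂, B = 1σ̂–2σ̂, A = 2σ̂–3σ̂, * = beyond 3σ̂; sign = side of CL): 1:+C, 2:-B, 3:+C, 4:+C, 5:+B, 6:+B, 7:+C, 8:+C, 9:+C, 10:+B, 11:-B, 12:-C, 13:-C, 14:-C
Rule 4 (eight consecutive points on the same side of the centre line) is satisfied at point 10.

rule 4 at point 10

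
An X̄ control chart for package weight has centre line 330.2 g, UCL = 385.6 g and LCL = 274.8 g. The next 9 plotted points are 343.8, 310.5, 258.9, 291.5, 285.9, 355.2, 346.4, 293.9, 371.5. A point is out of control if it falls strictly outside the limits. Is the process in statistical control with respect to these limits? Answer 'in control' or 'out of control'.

out of control

Compare each point to [274.8, 385.6]: sample 3 = 258.9 < LCL.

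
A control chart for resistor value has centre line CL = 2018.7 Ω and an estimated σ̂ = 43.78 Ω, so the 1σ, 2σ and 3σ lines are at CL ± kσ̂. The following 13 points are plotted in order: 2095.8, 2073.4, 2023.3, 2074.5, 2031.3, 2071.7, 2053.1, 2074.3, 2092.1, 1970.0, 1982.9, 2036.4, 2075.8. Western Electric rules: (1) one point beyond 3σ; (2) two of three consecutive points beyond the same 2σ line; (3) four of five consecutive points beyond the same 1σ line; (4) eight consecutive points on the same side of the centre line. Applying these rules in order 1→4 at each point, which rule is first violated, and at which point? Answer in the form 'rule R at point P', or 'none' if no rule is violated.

Zone of each point (C = within 1σ̂, B = 1σ̂–2σ̂, A = 2σ̂–3σ̂, * = beyond 3σ̂; sign = side of CL): 1:+B, 2:+B, 3:+C, 4:+B, 5:+C, 6:+B, 7:+C, 8:+B, 9:+B, 10:-B, 11:-C, 12:+C, 13:+B
Rule 4 (eight consecutive points on the same side of the centre line) is satisfied at point 8.

rule 4 at point 8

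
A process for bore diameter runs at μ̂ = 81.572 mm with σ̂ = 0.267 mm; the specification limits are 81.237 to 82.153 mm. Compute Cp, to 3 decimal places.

Cp = (USL − LSL) / (6σ̂) = (82.153 − 81.237) / (6 × 0.267) = 0.9160 / 1.6020 = 0.5718

0.572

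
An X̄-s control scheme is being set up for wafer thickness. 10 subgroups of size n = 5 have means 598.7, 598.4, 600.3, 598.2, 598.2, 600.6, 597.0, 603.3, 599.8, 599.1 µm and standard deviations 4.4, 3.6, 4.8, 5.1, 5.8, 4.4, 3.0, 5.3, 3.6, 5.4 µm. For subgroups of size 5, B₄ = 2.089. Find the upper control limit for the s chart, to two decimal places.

9.48

s̄ = (4.4 + 3.6 + 4.8 + 5.1 + 5.8 + 4.4 + 3.0 + 5.3 + 3.6 + 5.4) / 10 = 4.5400
UCL_s = B₄·s̄ = 2.089 × 4.5400 = 9.4841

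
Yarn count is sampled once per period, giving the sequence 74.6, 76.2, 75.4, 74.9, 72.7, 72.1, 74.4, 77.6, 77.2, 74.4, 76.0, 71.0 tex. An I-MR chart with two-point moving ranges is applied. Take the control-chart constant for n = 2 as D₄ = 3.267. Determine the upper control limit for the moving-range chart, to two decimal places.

Moving ranges: 1.6, 0.8, 0.5, 2.2, 0.6, 2.3, 3.2, 0.4, 2.8, 1.6, 5.0; M̄R̄ = 21.0000 / 11 = 1.9091
UCL_MR = D₄·M̄R̄ = 3.267 × 1.9091 = 6.2370

6.24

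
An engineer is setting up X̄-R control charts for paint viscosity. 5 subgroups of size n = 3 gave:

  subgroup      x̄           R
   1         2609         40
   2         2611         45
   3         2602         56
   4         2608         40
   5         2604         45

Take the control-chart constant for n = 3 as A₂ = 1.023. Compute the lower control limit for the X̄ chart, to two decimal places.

X̄̄ = (2609 + 2611 + 2602 + 2608 + 2604) / 5 = 13034.0000 / 5 = 2606.8000
R̄ = (40 + 45 + 56 + 40 + 45) / 5 = 226.0000 / 5 = 45.2000
LCL = X̄̄ − A₂·R̄ = 2606.8000 − 1.023 × 45.2000 = 2560.5604

2560.56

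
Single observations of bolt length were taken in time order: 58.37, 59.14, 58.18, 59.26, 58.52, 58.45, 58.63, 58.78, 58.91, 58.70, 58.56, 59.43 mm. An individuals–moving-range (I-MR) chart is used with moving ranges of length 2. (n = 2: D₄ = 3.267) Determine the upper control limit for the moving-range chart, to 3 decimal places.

Moving ranges: 0.77, 0.96, 1.08, 0.74, 0.07, 0.18, 0.15, 0.13, 0.21, 0.14, 0.87; M̄R̄ = 5.3000 / 11 = 0.4818
UCL_MR = D₄·M̄R̄ = 3.267 × 0.4818 = 1.5741

1.574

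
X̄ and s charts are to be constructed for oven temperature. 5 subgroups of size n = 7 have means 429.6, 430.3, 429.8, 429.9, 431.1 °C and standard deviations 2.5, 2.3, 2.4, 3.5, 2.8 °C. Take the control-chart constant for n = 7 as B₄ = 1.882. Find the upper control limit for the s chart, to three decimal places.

s̄ = (2.5 + 2.3 + 2.4 + 3.5 + 2.8) / 5 = 2.7000
UCL_s = B₄·s̄ = 1.882 × 2.7000 = 5.0814

5.081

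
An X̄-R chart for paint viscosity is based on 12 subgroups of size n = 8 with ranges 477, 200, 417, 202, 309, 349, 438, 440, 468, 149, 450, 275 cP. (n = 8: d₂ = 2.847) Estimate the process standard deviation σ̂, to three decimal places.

122.175

R̄ = (477 + 200 + 417 + 202 + 309 + 349 + 438 + 440 + 468 + 149 + 450 + 275) / 12 = 347.8333
σ̂ = R̄ / d₂ = 347.8333 / 2.847 = 122.1754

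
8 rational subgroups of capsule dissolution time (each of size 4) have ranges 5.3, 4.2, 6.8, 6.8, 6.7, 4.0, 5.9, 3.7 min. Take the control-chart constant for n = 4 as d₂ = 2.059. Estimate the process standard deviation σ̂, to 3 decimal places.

R̄ = (5.3 + 4.2 + 6.8 + 6.8 + 6.7 + 4.0 + 5.9 + 3.7) / 8 = 5.4250
σ̂ = R̄ / d₂ = 5.4250 / 2.059 = 2.6348

2.635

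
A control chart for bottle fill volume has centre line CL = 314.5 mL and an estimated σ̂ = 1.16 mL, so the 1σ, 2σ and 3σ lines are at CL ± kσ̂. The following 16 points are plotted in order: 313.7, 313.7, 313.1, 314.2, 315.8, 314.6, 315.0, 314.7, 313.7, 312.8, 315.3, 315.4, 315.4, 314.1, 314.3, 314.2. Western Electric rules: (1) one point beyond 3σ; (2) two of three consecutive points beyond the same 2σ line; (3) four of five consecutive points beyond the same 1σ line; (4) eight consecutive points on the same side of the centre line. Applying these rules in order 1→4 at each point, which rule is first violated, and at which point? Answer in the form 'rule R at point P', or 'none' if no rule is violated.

Zone of each point (C = within 1σ̂, B = 1σ̂–2σ̂, A = 2σ̂–3σ̂, * = beyond 3σ̂; sign = side of CL): 1:-C, 2:-C, 3:-B, 4:-C, 5:+B, 6:+C, 7:+C, 8:+C, 9:-C, 10:-B, 11:+C, 12:+C, 13:+C, 14:-C, 15:-C, 16:-C
No rule fires across all 16 points.

none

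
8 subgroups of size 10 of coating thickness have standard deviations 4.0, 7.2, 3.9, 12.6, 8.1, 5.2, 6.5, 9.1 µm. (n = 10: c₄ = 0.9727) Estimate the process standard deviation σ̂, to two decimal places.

7.27

s̄ = (4.0 + 7.2 + 3.9 + 12.6 + 8.1 + 5.2 + 6.5 + 9.1) / 8 = 7.0750
σ̂ = s̄ / c₄ = 7.0750 / 0.9727 = 7.2736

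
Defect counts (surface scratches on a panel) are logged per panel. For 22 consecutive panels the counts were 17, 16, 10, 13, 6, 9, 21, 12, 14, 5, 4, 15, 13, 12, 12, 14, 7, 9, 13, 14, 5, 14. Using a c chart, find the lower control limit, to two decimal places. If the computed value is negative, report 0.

1.38

c̄ = (17 + 16 + 10 + 13 + 6 + 9 + 21 + 12 + 14 + 5 + 4 + 15 + 13 + 12 + 12 + 14 + 7 + 9 + 13 + 14 + 5 + 14) / 22 = 255 / 22 = 11.5909
LCL = c̄ − 3√c̄ = 11.5909 − 3 × 3.4045 = 1.3773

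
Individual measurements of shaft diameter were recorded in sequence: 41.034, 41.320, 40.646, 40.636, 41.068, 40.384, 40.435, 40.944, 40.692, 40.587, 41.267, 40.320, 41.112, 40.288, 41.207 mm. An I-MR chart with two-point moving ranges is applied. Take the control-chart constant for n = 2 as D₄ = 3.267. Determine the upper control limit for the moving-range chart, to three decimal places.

Moving ranges: 0.286, 0.674, 0.010, 0.432, 0.684, 0.051, 0.509, 0.252, 0.105, 0.680, 0.947, 0.792, 0.824, 0.919; M̄R̄ = 7.1650 / 14 = 0.5118
UCL_MR = D₄·M̄R̄ = 3.267 × 0.5118 = 1.6720

1.672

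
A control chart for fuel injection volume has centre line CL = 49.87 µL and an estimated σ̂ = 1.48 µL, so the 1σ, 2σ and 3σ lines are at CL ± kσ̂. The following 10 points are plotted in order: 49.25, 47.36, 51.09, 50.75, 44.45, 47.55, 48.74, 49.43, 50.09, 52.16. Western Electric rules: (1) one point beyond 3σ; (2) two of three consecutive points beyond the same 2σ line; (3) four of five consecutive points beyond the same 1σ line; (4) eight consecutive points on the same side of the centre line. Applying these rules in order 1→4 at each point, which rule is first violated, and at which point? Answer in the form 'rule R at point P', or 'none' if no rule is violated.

Zone of each point (C = within 1σ̂, B = 1σ̂–2σ̂, A = 2σ̂–3σ̂, * = beyond 3σ̂; sign = side of CL): 1:-C, 2:-B, 3:+C, 4:+C, 5:-*, 6:-B, 7:-C, 8:-C, 9:+C, 10:+B
Rule 1 (one point beyond the 3σ limits) is satisfied at point 5.

rule 1 at point 5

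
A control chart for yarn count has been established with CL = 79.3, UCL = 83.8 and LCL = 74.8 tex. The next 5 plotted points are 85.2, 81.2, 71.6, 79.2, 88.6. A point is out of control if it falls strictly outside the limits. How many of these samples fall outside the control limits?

Compare each point to [74.8, 83.8]: sample 1 = 85.2 > UCL; sample 3 = 71.6 < LCL; sample 5 = 88.6 > UCL.

3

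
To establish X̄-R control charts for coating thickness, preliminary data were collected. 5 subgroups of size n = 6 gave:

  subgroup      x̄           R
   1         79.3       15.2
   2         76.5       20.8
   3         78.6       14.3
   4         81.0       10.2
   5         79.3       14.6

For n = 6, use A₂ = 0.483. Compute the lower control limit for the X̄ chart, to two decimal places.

71.69

X̄̄ = (79.3 + 76.5 + 78.6 + 81.0 + 79.3) / 5 = 394.7000 / 5 = 78.9400
R̄ = (15.2 + 20.8 + 14.3 + 10.2 + 14.6) / 5 = 75.1000 / 5 = 15.0200
LCL = X̄̄ − A₂·R̄ = 78.9400 − 0.483 × 15.0200 = 71.6853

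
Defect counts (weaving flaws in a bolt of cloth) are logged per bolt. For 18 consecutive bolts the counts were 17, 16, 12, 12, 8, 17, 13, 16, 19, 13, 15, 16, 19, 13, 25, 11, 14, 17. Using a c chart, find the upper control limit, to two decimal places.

26.85

c̄ = (17 + 16 + 12 + 12 + 8 + 17 + 13 + 16 + 19 + 13 + 15 + 16 + 19 + 13 + 25 + 11 + 14 + 17) / 18 = 273 / 18 = 15.1667
UCL = c̄ + 3√c̄ = 15.1667 + 3 × √15.1667 = 15.1667 + 3 × 3.8944 = 26.8500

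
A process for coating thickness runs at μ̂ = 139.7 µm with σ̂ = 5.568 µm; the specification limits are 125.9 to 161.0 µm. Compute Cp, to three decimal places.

Cp = (USL − LSL) / (6σ̂) = (161.0 − 125.9) / (6 × 5.568) = 35.1000 / 33.4080 = 1.0506

1.051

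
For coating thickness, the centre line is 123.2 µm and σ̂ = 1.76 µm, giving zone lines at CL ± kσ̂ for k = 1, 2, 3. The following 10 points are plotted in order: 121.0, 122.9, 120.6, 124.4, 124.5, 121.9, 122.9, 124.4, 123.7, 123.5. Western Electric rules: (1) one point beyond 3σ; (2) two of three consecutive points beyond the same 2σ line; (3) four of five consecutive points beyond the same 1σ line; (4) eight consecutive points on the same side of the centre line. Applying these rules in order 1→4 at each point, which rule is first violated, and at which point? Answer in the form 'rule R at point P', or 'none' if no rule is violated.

Zone of each point (C = within 1σ̂, B = 1σ̂–2σ̂, A = 2σ̂–3σ̂, * = beyond 3σ̂; sign = side of CL): 1:-B, 2:-C, 3:-B, 4:+C, 5:+C, 6:-C, 7:-C, 8:+C, 9:+C, 10:+C
No rule fires across all 10 points.

none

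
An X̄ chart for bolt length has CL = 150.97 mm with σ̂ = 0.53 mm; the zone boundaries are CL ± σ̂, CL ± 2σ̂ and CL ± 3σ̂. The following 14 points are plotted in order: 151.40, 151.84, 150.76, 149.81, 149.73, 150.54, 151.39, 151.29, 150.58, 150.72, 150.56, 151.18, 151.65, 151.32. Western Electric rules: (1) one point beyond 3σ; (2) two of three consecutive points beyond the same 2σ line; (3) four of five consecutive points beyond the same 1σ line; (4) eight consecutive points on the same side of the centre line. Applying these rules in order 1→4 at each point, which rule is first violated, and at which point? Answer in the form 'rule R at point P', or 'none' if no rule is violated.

Zone of each point (C = within 1σ̂, B = 1σ̂–2σ̂, A = 2σ̂–3σ̂, * = beyond 3σ̂; sign = side of CL): 1:+C, 2:+B, 3:-C, 4:-A, 5:-A, 6:-C, 7:+C, 8:+C, 9:-C, 10:-C, 11:-C, 12:+C, 13:+B, 14:+C
Rule 2 (two of three consecutive points beyond the same 2σ limit) is satisfied at point 5.

rule 2 at point 5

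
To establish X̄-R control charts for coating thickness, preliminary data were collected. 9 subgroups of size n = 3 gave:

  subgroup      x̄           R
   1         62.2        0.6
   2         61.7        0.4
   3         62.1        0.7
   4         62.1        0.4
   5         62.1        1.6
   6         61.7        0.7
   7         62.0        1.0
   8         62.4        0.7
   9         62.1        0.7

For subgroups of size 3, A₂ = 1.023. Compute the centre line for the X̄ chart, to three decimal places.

X̄̄ = (62.2 + 61.7 + 62.1 + 62.1 + 62.1 + 61.7 + 62.0 + 62.4 + 62.1) / 9 = 558.4000 / 9 = 62.0444
CL = X̄̄ = 62.0444

62.044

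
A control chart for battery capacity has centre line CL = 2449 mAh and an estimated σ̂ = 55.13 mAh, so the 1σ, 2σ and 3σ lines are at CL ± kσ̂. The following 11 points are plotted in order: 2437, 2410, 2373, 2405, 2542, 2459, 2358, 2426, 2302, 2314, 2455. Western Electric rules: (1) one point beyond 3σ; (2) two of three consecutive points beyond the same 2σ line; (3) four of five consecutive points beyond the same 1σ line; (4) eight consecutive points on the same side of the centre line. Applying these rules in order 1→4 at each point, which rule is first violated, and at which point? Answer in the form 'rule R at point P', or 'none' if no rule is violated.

Zone of each point (C = within 1σ̂, B = 1σ̂–2σ̂, A = 2σ̂–3σ̂, * = beyond 3σ̂; sign = side of CL): 1:-C, 2:-C, 3:-B, 4:-C, 5:+B, 6:+C, 7:-B, 8:-C, 9:-A, 10:-A, 11:+C
Rule 2 (two of three consecutive points beyond the same 2σ limit) is satisfied at point 10.

rule 2 at point 10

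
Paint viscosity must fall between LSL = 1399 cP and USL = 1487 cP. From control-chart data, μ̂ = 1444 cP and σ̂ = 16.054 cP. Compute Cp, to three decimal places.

Cp = (USL − LSL) / (6σ̂) = (1487 − 1399) / (6 × 16.054) = 88.0000 / 96.3240 = 0.9136

0.914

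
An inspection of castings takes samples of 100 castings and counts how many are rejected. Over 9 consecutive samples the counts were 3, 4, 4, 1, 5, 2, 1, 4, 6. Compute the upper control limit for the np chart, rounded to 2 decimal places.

8.72

p̄ = Σdᵢ / (k·n) = 30 / (9 × 100) = 0.03333
UCL = np̄ + 3·√(np̄(1−p̄)) = 3.3333 + 3 × √(3.3333×0.96667) = 3.3333 + 3 × 1.7951 = 8.7185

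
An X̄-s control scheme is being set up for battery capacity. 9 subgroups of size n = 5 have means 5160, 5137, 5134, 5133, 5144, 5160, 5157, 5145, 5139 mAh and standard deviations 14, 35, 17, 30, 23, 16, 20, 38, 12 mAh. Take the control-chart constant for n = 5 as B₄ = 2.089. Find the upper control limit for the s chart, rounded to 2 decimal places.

s̄ = (14 + 35 + 17 + 30 + 23 + 16 + 20 + 38 + 12) / 9 = 22.7778
UCL_s = B₄·s̄ = 2.089 × 22.7778 = 47.5828

47.58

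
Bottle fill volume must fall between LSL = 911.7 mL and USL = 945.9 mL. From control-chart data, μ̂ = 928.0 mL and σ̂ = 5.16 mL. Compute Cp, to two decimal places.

Cp = (USL − LSL) / (6σ̂) = (945.9 − 911.7) / (6 × 5.16) = 34.2000 / 30.9600 = 1.1047

1.10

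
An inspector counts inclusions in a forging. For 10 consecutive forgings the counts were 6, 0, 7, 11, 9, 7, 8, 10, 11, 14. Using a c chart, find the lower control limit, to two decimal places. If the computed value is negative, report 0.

c̄ = (6 + 0 + 7 + 11 + 9 + 7 + 8 + 10 + 11 + 14) / 10 = 83 / 10 = 8.3000
LCL = c̄ − 3√c̄ = 8.3000 − 3 × 2.8810 = -0.3429 → 0 (cannot be negative)

0.00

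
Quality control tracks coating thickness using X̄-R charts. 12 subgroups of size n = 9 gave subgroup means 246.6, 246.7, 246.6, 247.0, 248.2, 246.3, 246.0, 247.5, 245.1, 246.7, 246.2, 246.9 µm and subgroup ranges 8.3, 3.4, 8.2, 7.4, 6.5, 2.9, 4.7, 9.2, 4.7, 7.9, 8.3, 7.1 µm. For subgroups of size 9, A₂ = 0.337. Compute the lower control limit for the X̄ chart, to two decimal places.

X̄̄ = (246.6 + 246.7 + 246.6 + 247.0 + 248.2 + 246.3 + 246.0 + 247.5 + 245.1 + 246.7 + 246.2 + 246.9) / 12 = 2959.8000 / 12 = 246.6500
R̄ = (8.3 + 3.4 + 8.2 + 7.4 + 6.5 + 2.9 + 4.7 + 9.2 + 4.7 + 7.9 + 8.3 + 7.1) / 12 = 78.6000 / 12 = 6.5500
LCL = X̄̄ − A₂·R̄ = 246.6500 − 0.337 × 6.5500 = 244.4427

244.44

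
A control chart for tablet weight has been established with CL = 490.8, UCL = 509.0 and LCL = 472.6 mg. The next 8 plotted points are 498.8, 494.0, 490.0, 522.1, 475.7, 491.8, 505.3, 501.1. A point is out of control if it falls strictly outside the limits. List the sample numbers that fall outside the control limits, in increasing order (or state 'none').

Compare each point to [472.6, 509.0]: sample 4 = 522.1 > UCL.

4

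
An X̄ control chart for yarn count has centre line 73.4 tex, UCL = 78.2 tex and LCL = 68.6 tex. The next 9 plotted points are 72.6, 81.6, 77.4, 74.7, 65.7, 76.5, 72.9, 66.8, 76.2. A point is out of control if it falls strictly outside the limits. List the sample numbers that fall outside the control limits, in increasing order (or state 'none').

2, 5, 8

Compare each point to [68.6, 78.2]: sample 2 = 81.6 > UCL; sample 5 = 65.7 < LCL; sample 8 = 66.8 < LCL.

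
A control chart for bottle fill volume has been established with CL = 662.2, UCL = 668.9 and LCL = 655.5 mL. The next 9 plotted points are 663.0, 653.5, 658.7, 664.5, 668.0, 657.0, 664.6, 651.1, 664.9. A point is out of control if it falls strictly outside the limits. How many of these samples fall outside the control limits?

2

Compare each point to [655.5, 668.9]: sample 2 = 653.5 < LCL; sample 8 = 651.1 < LCL.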